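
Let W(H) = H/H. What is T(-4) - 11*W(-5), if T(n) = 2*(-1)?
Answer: -13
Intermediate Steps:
T(n) = -2
W(H) = 1
T(-4) - 11*W(-5) = -2 - 11*1 = -2 - 11 = -13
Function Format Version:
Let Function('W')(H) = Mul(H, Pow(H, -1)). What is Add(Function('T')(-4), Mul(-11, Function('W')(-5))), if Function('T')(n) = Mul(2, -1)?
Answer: -13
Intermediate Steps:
Function('T')(n) = -2
Function('W')(H) = 1
Add(Function('T')(-4), Mul(-11, Function('W')(-5))) = Add(-2, Mul(-11, 1)) = Add(-2, -11) = -13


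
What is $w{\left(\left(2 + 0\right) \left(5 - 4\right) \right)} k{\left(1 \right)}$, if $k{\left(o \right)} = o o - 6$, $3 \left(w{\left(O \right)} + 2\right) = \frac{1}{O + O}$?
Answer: $\frac{115}{12} \approx 9.5833$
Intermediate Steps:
$w{\left(O \right)} = -2 + \frac{1}{6 O}$ ($w{\left(O \right)} = -2 + \frac{1}{3 \left(O + O\right)} = -2 + \frac{1}{3 \cdot 2 O} = -2 + \frac{\frac{1}{2} \frac{1}{O}}{3} = -2 + \frac{1}{6 O}$)
$k{\left(o \right)} = -6 + o^{2}$ ($k{\left(o \right)} = o^{2} - 6 = -6 + o^{2}$)
$w{\left(\left(2 + 0\right) \left(5 - 4\right) \right)} k{\left(1 \right)} = \left(-2 + \frac{1}{6 \left(2 + 0\right) \left(5 - 4\right)}\right) \left(-6 + 1^{2}\right) = \left(-2 + \frac{1}{6 \cdot 2 \cdot 1}\right) \left(-6 + 1\right) = \left(-2 + \frac{1}{6 \cdot 2}\right) \left(-5\right) = \left(-2 + \frac{1}{6} \cdot \frac{1}{2}\right) \left(-5\right) = \left(-2 + \frac{1}{12}\right) \left(-5\right) = \left(- \frac{23}{12}\right) \left(-5\right) = \frac{115}{12}$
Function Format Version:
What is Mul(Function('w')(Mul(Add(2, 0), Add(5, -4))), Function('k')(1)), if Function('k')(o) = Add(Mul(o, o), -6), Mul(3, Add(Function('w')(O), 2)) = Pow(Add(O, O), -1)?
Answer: Rational(115, 12) ≈ 9.5833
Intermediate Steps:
Function('w')(O) = Add(-2, Mul(Rational(1, 6), Pow(O, -1))) (Function('w')(O) = Add(-2, Mul(Rational(1, 3), Pow(Add(O, O), -1))) = Add(-2, Mul(Rational(1, 3), Pow(Mul(2, O), -1))) = Add(-2, Mul(Rational(1, 3), Mul(Rational(1, 2), Pow(O, -1)))) = Add(-2, Mul(Rational(1, 6), Pow(O, -1))))
Function('k')(o) = Add(-6, Pow(o, 2)) (Function('k')(o) = Add(Pow(o, 2), -6) = Add(-6, Pow(o, 2)))
Mul(Function('w')(Mul(Add(2, 0), Add(5, -4))), Function('k')(1)) = Mul(Add(-2, Mul(Rational(1, 6), Pow(Mul(Add(2, 0), Add(5, -4)), -1))), Add(-6, Pow(1, 2))) = Mul(Add(-2, Mul(Rational(1, 6), Pow(Mul(2, 1), -1))), Add(-6, 1)) = Mul(Add(-2, Mul(Rational(1, 6), Pow(2, -1))), -5) = Mul(Add(-2, Mul(Rational(1, 6), Rational(1, 2))), -5) = Mul(Add(-2, Rational(1, 12)), -5) = Mul(Rational(-23, 12), -5) = Rational(115, 12)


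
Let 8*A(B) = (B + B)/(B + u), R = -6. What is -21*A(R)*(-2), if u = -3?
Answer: 7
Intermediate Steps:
A(B) = B/(4*(-3 + B)) (A(B) = ((B + B)/(B - 3))/8 = ((2*B)/(-3 + B))/8 = (2*B/(-3 + B))/8 = B/(4*(-3 + B)))
-21*A(R)*(-2) = -21*(-6)/(4*(-3 - 6))*(-2) = -21*(-6)/(4*(-9))*(-2) = -21*(-6)*(-1)/(4*9)*(-2) = -21*1/6*(-2) = -7/2*(-2) = 7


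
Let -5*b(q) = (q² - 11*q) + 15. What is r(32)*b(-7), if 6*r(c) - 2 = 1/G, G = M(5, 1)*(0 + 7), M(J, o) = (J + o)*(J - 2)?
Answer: -11891/1260 ≈ -9.4373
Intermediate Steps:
M(J, o) = (-2 + J)*(J + o) (M(J, o) = (J + o)*(-2 + J) = (-2 + J)*(J + o))
G = 126 (G = (5² - 2*5 - 2*1 + 5*1)*(0 + 7) = (25 - 10 - 2 + 5)*7 = 18*7 = 126)
r(c) = 253/756 (r(c) = ⅓ + (⅙)/126 = ⅓ + (⅙)*(1/126) = ⅓ + 1/756 = 253/756)
b(q) = -3 - q²/5 + 11*q/5 (b(q) = -((q² - 11*q) + 15)/5 = -(15 + q² - 11*q)/5 = -3 - q²/5 + 11*q/5)
r(32)*b(-7) = 253*(-3 - ⅕*(-7)² + (11/5)*(-7))/756 = 253*(-3 - ⅕*49 - 77/5)/756 = 253*(-3 - 49/5 - 77/5)/756 = (253/756)*(-141/5) = -11891/1260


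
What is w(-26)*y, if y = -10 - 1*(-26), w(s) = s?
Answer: -416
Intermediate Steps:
y = 16 (y = -10 + 26 = 16)
w(-26)*y = -26*16 = -416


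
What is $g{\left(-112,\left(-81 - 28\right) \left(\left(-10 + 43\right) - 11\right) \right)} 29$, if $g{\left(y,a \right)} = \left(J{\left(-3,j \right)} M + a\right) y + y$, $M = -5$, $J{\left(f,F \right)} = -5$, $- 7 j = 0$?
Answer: $7704256$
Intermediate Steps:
$j = 0$ ($j = \left(- \frac{1}{7}\right) 0 = 0$)
$g{\left(y,a \right)} = y + y \left(25 + a\right)$ ($g{\left(y,a \right)} = \left(\left(-5\right) \left(-5\right) + a\right) y + y = \left(25 + a\right) y + y = y \left(25 + a\right) + y = y + y \left(25 + a\right)$)
$g{\left(-112,\left(-81 - 28\right) \left(\left(-10 + 43\right) - 11\right) \right)} 29 = - 112 \left(26 + \left(-81 - 28\right) \left(\left(-10 + 43\right) - 11\right)\right) 29 = - 112 \left(26 - 109 \left(33 - 11\right)\right) 29 = - 112 \left(26 - 2398\right) 29 = \left(-112\right) \left(-2372\right) 29 = 265664 \cdot 29 = 7704256$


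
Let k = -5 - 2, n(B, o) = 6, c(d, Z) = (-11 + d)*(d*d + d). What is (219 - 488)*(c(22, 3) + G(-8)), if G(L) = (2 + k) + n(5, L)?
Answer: -1497523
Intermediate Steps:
c(d, Z) = (-11 + d)*(d + d**2) (c(d, Z) = (-11 + d)*(d**2 + d) = (-11 + d)*(d + d**2))
k = -7
G(L) = 1 (G(L) = (2 - 7) + 6 = -5 + 6 = 1)
(219 - 488)*(c(22, 3) + G(-8)) = (219 - 488)*(22*(-11 + 22**2 - 10*22) + 1) = -269*(22*(-11 + 484 - 220) + 1) = -269*(22*253 + 1) = -269*(5566 + 1) = -269*5567 = -1497523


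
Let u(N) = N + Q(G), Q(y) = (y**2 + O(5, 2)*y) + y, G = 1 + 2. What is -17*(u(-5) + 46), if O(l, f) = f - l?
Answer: -748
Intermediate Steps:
G = 3
Q(y) = y**2 - 2*y (Q(y) = (y**2 + (2 - 1*5)*y) + y = (y**2 + (2 - 5)*y) + y = (y**2 - 3*y) + y = y**2 - 2*y)
u(N) = 3 + N (u(N) = N + 3*(-2 + 3) = N + 3*1 = N + 3 = 3 + N)
-17*(u(-5) + 46) = -17*((3 - 5) + 46) = -17*(-2 + 46) = -17*44 = -748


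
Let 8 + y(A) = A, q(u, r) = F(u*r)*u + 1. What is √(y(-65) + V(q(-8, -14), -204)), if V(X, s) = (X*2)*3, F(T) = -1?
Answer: I*√19 ≈ 4.3589*I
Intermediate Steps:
q(u, r) = 1 - u (q(u, r) = -u + 1 = 1 - u)
V(X, s) = 6*X (V(X, s) = (2*X)*3 = 6*X)
y(A) = -8 + A
√(y(-65) + V(q(-8, -14), -204)) = √((-8 - 65) + 6*(1 - 1*(-8))) = √(-73 + 6*(1 + 8)) = √(-73 + 6*9) = √(-73 + 54) = √(-19) = I*√19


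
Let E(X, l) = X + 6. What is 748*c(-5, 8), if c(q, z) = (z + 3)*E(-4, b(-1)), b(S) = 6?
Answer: 16456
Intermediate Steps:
E(X, l) = 6 + X
c(q, z) = 6 + 2*z (c(q, z) = (z + 3)*(6 - 4) = (3 + z)*2 = 6 + 2*z)
748*c(-5, 8) = 748*(6 + 2*8) = 748*(6 + 16) = 748*22 = 16456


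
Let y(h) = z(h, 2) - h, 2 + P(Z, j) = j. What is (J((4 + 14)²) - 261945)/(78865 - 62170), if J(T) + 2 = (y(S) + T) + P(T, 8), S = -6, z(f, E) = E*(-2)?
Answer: -17441/1113 ≈ -15.670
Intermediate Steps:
z(f, E) = -2*E
P(Z, j) = -2 + j
y(h) = -4 - h (y(h) = -2*2 - h = -4 - h)
J(T) = 6 + T (J(T) = -2 + (((-4 - 1*(-6)) + T) + (-2 + 8)) = -2 + (((-4 + 6) + T) + 6) = -2 + ((2 + T) + 6) = -2 + (8 + T) = 6 + T)
(J((4 + 14)²) - 261945)/(78865 - 62170) = ((6 + (4 + 14)²) - 261945)/(78865 - 62170) = ((6 + 18²) - 261945)/16695 = ((6 + 324) - 261945)*(1/16695) = (330 - 261945)*(1/16695) = -261615*1/16695 = -17441/1113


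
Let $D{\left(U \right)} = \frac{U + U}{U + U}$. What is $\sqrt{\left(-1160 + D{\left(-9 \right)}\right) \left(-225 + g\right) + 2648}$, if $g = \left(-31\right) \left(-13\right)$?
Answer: $i \sqrt{203654} \approx 451.28 i$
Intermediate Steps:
$g = 403$
$D{\left(U \right)} = 1$ ($D{\left(U \right)} = \frac{2 U}{2 U} = 2 U \frac{1}{2 U} = 1$)
$\sqrt{\left(-1160 + D{\left(-9 \right)}\right) \left(-225 + g\right) + 2648} = \sqrt{\left(-1160 + 1\right) \left(-225 + 403\right) + 2648} = \sqrt{\left(-1159\right) 178 + 2648} = \sqrt{-206302 + 2648} = \sqrt{-203654} = i \sqrt{203654}$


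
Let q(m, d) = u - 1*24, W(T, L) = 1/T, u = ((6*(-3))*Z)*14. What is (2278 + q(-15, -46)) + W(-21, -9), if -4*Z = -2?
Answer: 44687/21 ≈ 2128.0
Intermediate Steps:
Z = ½ (Z = -¼*(-2) = ½ ≈ 0.50000)
u = -126 (u = ((6*(-3))*(½))*14 = -18*½*14 = -9*14 = -126)
q(m, d) = -150 (q(m, d) = -126 - 1*24 = -126 - 24 = -150)
(2278 + q(-15, -46)) + W(-21, -9) = (2278 - 150) + 1/(-21) = 2128 - 1/21 = 44687/21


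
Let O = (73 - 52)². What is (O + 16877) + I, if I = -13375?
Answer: 3943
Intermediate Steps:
O = 441 (O = 21² = 441)
(O + 16877) + I = (441 + 16877) - 13375 = 17318 - 13375 = 3943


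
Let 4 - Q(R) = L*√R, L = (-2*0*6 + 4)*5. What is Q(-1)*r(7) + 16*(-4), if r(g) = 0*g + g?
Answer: -36 - 140*I ≈ -36.0 - 140.0*I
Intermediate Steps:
L = 20 (L = (0*6 + 4)*5 = (0 + 4)*5 = 4*5 = 20)
r(g) = g (r(g) = 0 + g = g)
Q(R) = 4 - 20*√R
Q(-1)*r(7) + 16*(-4) = (4 - 20*I)*7 + 16*(-4) = (4 - 20*I)*7 - 64 = (28 - 140*I) - 64 = -36 - 140*I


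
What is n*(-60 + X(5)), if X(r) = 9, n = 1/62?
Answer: -51/62 ≈ -0.82258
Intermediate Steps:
n = 1/62 ≈ 0.016129
n*(-60 + X(5)) = (-60 + 9)/62 = (1/62)*(-51) = -51/62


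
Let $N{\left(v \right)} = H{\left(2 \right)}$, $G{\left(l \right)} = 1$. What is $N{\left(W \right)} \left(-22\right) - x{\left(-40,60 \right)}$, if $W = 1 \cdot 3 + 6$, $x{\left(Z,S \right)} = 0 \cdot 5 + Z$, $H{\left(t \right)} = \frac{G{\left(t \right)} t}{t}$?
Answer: $18$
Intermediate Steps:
$H{\left(t \right)} = 1$ ($H{\left(t \right)} = \frac{1 t}{t} = \frac{t}{t} = 1$)
$x{\left(Z,S \right)} = Z$ ($x{\left(Z,S \right)} = 0 + Z = Z$)
$W = 9$ ($W = 3 + 6 = 9$)
$N{\left(v \right)} = 1$
$N{\left(W \right)} \left(-22\right) - x{\left(-40,60 \right)} = 1 \left(-22\right) - -40 = -22 + 40 = 18$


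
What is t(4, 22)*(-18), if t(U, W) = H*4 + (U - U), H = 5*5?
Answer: -1800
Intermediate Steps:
H = 25
t(U, W) = 100 (t(U, W) = 25*4 + (U - U) = 100 + 0 = 100)
t(4, 22)*(-18) = 100*(-18) = -1800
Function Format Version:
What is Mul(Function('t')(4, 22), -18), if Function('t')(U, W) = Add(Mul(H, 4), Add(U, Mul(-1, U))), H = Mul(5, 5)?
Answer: -1800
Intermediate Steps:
H = 25
Function('t')(U, W) = 100 (Function('t')(U, W) = Add(Mul(25, 4), Add(U, Mul(-1, U))) = Add(100, 0) = 100)
Mul(Function('t')(4, 22), -18) = Mul(100, -18) = -1800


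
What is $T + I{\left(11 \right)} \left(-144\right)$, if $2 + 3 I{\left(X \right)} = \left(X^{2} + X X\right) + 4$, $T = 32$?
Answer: $-11680$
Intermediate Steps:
$I{\left(X \right)} = \frac{2}{3} + \frac{2 X^{2}}{3}$ ($I{\left(X \right)} = - \frac{2}{3} + \frac{\left(X^{2} + X X\right) + 4}{3} = - \frac{2}{3} + \frac{\left(X^{2} + X^{2}\right) + 4}{3} = - \frac{2}{3} + \frac{2 X^{2} + 4}{3} = - \frac{2}{3} + \frac{4 + 2 X^{2}}{3} = - \frac{2}{3} + \left(\frac{4}{3} + \frac{2 X^{2}}{3}\right) = \frac{2}{3} + \frac{2 X^{2}}{3}$)
$T + I{\left(11 \right)} \left(-144\right) = 32 + \left(\frac{2}{3} + \frac{2 \cdot 11^{2}}{3}\right) \left(-144\right) = 32 + \left(\frac{2}{3} + \frac{2}{3} \cdot 121\right) \left(-144\right) = 32 + \left(\frac{2}{3} + \frac{242}{3}\right) \left(-144\right) = 32 + \frac{244}{3} \left(-144\right) = 32 - 11712 = -11680$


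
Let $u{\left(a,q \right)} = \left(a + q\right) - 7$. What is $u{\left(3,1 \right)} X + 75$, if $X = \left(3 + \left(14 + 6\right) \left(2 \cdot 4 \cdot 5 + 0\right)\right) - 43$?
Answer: $-2205$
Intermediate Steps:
$u{\left(a,q \right)} = -7 + a + q$
$X = 760$ ($X = \left(3 + 20 \left(8 \cdot 5 + 0\right)\right) - 43 = \left(3 + 20 \left(40 + 0\right)\right) - 43 = \left(3 + 20 \cdot 40\right) - 43 = \left(3 + 800\right) - 43 = 803 - 43 = 760$)
$u{\left(3,1 \right)} X + 75 = \left(-7 + 3 + 1\right) 760 + 75 = \left(-3\right) 760 + 75 = -2280 + 75 = -2205$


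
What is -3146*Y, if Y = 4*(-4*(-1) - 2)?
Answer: -25168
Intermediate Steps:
Y = 8 (Y = 4*(4 - 2) = 4*2 = 8)
-3146*Y = -3146*8 = -25168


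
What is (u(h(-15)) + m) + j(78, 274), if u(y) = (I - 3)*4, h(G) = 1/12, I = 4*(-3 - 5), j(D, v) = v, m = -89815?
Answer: -89681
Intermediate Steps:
I = -32 (I = 4*(-8) = -32)
h(G) = 1/12
u(y) = -140 (u(y) = (-32 - 3)*4 = -35*4 = -140)
(u(h(-15)) + m) + j(78, 274) = (-140 - 89815) + 274 = -89955 + 274 = -89681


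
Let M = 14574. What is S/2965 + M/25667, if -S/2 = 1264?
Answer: -21674266/76102655 ≈ -0.28480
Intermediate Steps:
S = -2528 (S = -2*1264 = -2528)
S/2965 + M/25667 = -2528/2965 + 14574/25667 = -21674266/76102655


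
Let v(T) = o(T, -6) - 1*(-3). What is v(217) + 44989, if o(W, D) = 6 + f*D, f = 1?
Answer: 44992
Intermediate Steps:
o(W, D) = 6 + D (o(W, D) = 6 + 1*D = 6 + D)
v(T) = 3 (v(T) = (6 - 6) - 1*(-3) = 0 + 3 = 3)
v(217) + 44989 = 3 + 44989 = 44992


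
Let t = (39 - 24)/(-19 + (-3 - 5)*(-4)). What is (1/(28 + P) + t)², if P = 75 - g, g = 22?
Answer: 1507984/1108809 ≈ 1.3600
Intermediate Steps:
P = 53 (P = 75 - 1*22 = 75 - 22 = 53)
t = 15/13 (t = 15/(-19 - 8*(-4)) = 15/(-19 + 32) = 15/13 ≈ 1.1538)
(1/(28 + P) + t)² = (1/(28 + 53) + 15/13)² = (1/81 + 15/13)² = (1228/1053)² = 1507984/1108809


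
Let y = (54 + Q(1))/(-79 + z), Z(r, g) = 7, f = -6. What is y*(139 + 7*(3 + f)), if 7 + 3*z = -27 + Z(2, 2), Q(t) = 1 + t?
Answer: -826/11 ≈ -75.091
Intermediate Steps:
z = -9 (z = -7/3 + (-27 + 7)/3 = -7/3 + (⅓)*(-20) = -7/3 - 20/3 = -9)
y = -7/11 (y = (54 + (1 + 1))/(-79 - 9) = (54 + 2)/(-88) = 56*(-1/88) = -7/11 ≈ -0.63636)
y*(139 + 7*(3 + f)) = -7*(139 + 7*(3 - 6))/11 = -7*(139 + 7*(-3))/11 = -7*(139 - 21)/11 = -7/11*118 = -826/11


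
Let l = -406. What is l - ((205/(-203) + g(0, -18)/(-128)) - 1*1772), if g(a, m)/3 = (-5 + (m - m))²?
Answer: 35535609/25984 ≈ 1367.6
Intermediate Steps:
g(a, m) = 75 (g(a, m) = 3*(-5 + (m - m))² = 3*(-5 + 0)² = 3*(-5)² = 3*25 = 75)
l - ((205/(-203) + g(0, -18)/(-128)) - 1*1772) = -406 - ((205/(-203) + 75/(-128)) - 1*1772) = -406 - ((205*(-1/203) + 75*(-1/128)) - 1772) = -406 - ((-205/203 - 75/128) - 1772) = -406 - (-41465/25984 - 1772) = -406 - 1*(-46085113/25984) = -406 + 46085113/25984 = 35535609/25984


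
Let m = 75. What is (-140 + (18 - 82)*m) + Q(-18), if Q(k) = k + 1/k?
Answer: -89245/18 ≈ -4958.1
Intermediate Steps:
(-140 + (18 - 82)*m) + Q(-18) = (-140 + (18 - 82)*75) + (-18 + 1/(-18)) = (-140 - 64*75) + (-18 - 1/18) = (-140 - 4800) - 325/18 = -4940 - 325/18 = -89245/18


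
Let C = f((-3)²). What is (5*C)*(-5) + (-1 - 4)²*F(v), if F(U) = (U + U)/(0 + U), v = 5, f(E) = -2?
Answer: 100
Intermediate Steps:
C = -2
F(U) = 2 (F(U) = (2*U)/U = 2)
(5*C)*(-5) + (-1 - 4)²*F(v) = (5*(-2))*(-5) + (-1 - 4)²*2 = -10*(-5) + (-5)²*2 = 50 + 25*2 = 50 + 50 = 100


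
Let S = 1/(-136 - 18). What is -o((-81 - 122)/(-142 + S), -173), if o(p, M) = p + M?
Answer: 3752075/21869 ≈ 171.57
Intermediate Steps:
S = -1/154 (S = 1/(-154) = -1/154 ≈ -0.0064935)
o(p, M) = M + p
-o((-81 - 122)/(-142 + S), -173) = -(-173 + (-81 - 122)/(-142 - 1/154)) = -(-173 - 203/(-21869/154)) = -(-173 - 203*(-154/21869)) = -(-173 + 31262/21869) = -1*(-3752075/21869) = 3752075/21869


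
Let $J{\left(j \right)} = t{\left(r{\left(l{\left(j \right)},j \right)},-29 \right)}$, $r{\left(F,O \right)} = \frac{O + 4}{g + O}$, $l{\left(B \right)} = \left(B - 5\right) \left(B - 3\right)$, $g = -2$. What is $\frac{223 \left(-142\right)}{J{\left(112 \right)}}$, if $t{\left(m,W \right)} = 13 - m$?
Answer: $- \frac{1741630}{657} \approx -2650.9$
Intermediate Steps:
$l{\left(B \right)} = \left(-5 + B\right) \left(-3 + B\right)$
$r{\left(F,O \right)} = \frac{4 + O}{-2 + O}$ ($r{\left(F,O \right)} = \frac{O + 4}{-2 + O} = \frac{4 + O}{-2 + O}$)
$J{\left(j \right)} = 13 - \frac{4 + j}{-2 + j}$
$\frac{223 \left(-142\right)}{J{\left(112 \right)}} = \frac{223 \left(-142\right)}{6 \frac{1}{-2 + 112} \left(-5 + 2 \cdot 112\right)} = - \frac{31666}{6 \cdot \frac{1}{110} \left(-5 + 224\right)} = - \frac{31666}{6 \cdot \frac{1}{110} \cdot 219} = - \frac{31666}{\frac{657}{55}} = \left(-31666\right) \frac{55}{657} = - \frac{1741630}{657}$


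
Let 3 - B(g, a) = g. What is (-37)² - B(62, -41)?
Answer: 1428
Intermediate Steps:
B(g, a) = 3 - g
(-37)² - B(62, -41) = (-37)² - (3 - 1*62) = 1369 - (3 - 62) = 1369 - 1*(-59) = 1369 + 59 = 1428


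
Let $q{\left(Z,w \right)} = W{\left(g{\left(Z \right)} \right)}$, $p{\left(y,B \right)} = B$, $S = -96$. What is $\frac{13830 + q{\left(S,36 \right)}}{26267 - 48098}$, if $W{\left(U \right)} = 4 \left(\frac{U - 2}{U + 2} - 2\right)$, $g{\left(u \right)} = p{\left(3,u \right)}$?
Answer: $- \frac{216610}{342019} \approx -0.63333$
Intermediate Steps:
$g{\left(u \right)} = u$
$W{\left(U \right)} = -8 + \frac{4 \left(-2 + U\right)}{2 + U}$ ($W{\left(U \right)} = 4 \left(\frac{-2 + U}{2 + U} - 2\right) = 4 \left(-2 + \frac{-2 + U}{2 + U}\right) = -8 + \frac{4 \left(-2 + U\right)}{2 + U}$)
$q{\left(Z,w \right)} = \frac{4 \left(-6 - Z\right)}{2 + Z}$
$\frac{13830 + q{\left(S,36 \right)}}{26267 - 48098} = \frac{13830 + \frac{4 \left(-6 - -96\right)}{2 - 96}}{26267 - 48098} = \frac{13830 + \frac{4 \left(-6 + 96\right)}{-94}}{-21831} = \left(13830 + 4 \left(- \frac{1}{94}\right) 90\right) \left(- \frac{1}{21831}\right) = \left(13830 - \frac{180}{47}\right) \left(- \frac{1}{21831}\right) = \frac{649830}{47} \left(- \frac{1}{21831}\right) = - \frac{216610}{342019}$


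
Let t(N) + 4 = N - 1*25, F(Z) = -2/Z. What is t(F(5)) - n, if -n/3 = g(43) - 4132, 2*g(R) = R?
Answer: -123609/10 ≈ -12361.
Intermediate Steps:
g(R) = R/2
t(N) = -29 + N (t(N) = -4 + (N - 1*25) = -4 + (N - 25) = -4 + (-25 + N) = -29 + N)
n = 24663/2 (n = -3*((½)*43 - 4132) = -3*(43/2 - 4132) = -3*(-8221/2) = 24663/2 ≈ 12332.)
t(F(5)) - n = (-29 - 2/5) - 1*24663/2 = (-29 - 2*⅕) - 24663/2 = (-29 - ⅖) - 24663/2 = -147/5 - 24663/2 = -123609/10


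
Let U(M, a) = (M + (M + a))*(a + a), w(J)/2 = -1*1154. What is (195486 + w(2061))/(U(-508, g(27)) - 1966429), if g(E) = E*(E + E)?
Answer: -193178/677557 ≈ -0.28511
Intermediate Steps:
g(E) = 2*E**2 (g(E) = E*(2*E) = 2*E**2)
w(J) = -2308 (w(J) = 2*(-1*1154) = 2*(-1154) = -2308)
U(M, a) = 2*a*(a + 2*M) (U(M, a) = (a + 2*M)*(2*a) = 2*a*(a + 2*M))
(195486 + w(2061))/(U(-508, g(27)) - 1966429) = (195486 - 2308)/(2*(2*27**2)*(2*27**2 + 2*(-508)) - 1966429) = 193178/(2*(2*729)*(2*729 - 1016) - 1966429) = 193178/(2*1458*(1458 - 1016) - 1966429) = 193178/(2*1458*442 - 1966429) = 193178/(1288872 - 1966429) = 193178/(-677557) = 193178*(-1/677557) = -193178/677557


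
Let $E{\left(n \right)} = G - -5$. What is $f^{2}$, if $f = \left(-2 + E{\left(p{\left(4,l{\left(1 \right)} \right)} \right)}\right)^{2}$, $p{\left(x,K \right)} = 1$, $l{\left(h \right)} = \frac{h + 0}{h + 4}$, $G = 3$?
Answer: $1296$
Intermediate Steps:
$l{\left(h \right)} = \frac{h}{4 + h}$
$E{\left(n \right)} = 8$ ($E{\left(n \right)} = 3 - -5 = 3 + 5 = 8$)
$f = 36$ ($f = \left(-2 + 8\right)^{2} = 6^{2} = 36$)
$f^{2} = 36^{2} = 1296$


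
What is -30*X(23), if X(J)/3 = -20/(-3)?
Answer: -600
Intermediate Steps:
X(J) = 20 (X(J) = 3*(-20/(-3)) = 3*(-20*(-1/3)) = 3*(20/3) = 20)
-30*X(23) = -30*20 = -600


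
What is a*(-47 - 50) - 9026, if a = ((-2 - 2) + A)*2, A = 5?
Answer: -9220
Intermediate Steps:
a = 2 (a = ((-2 - 2) + 5)*2 = (-4 + 5)*2 = 1*2 = 2)
a*(-47 - 50) - 9026 = 2*(-47 - 50) - 9026 = 2*(-97) - 9026 = -194 - 9026 = -9220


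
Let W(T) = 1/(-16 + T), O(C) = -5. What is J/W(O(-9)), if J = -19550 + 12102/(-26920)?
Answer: 5526130071/13460 ≈ 4.1056e+5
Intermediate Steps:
J = -263149051/13460 (J = -19550 + 12102*(-1/26920) = -19550 - 6051/13460 = -263149051/13460 ≈ -19550.)
J/W(O(-9)) = -263149051/(13460*(1/(-16 - 5))) = -263149051/(13460*(1/(-21))) = -263149051/(13460*(-1/21)) = -263149051/13460*(-21) = 5526130071/13460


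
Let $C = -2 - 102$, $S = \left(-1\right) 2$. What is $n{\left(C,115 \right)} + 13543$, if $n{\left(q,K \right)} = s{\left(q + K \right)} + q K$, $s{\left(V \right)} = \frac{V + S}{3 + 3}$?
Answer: $\frac{3169}{2} \approx 1584.5$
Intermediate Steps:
$S = -2$
$s{\left(V \right)} = - \frac{1}{3} + \frac{V}{6}$ ($s{\left(V \right)} = \frac{V - 2}{3 + 3} = \frac{-2 + V}{6} = \left(-2 + V\right) \frac{1}{6} = - \frac{1}{3} + \frac{V}{6}$)
$C = -104$
$n{\left(q,K \right)} = - \frac{1}{3} + \frac{K}{6} + \frac{q}{6} + K q$ ($n{\left(q,K \right)} = \left(- \frac{1}{3} + \frac{q + K}{6}\right) + q K = \left(- \frac{1}{3} + \frac{K + q}{6}\right) + K q = \left(- \frac{1}{3} + \left(\frac{K}{6} + \frac{q}{6}\right)\right) + K q = \left(- \frac{1}{3} + \frac{K}{6} + \frac{q}{6}\right) + K q = - \frac{1}{3} + \frac{K}{6} + \frac{q}{6} + K q$)
$n{\left(C,115 \right)} + 13543 = \left(- \frac{1}{3} + \frac{1}{6} \cdot 115 + \frac{1}{6} \left(-104\right) + 115 \left(-104\right)\right) + 13543 = \left(- \frac{1}{3} + \frac{115}{6} - \frac{52}{3} - 11960\right) + 13543 = - \frac{23917}{2} + 13543 = \frac{3169}{2}$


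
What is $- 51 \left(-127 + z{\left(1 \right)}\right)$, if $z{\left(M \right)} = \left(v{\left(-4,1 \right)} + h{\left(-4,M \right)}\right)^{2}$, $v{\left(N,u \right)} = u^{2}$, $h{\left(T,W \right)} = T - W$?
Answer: $5661$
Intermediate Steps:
$z{\left(M \right)} = \left(-3 - M\right)^{2}$ ($z{\left(M \right)} = \left(1^{2} - \left(4 + M\right)\right)^{2} = \left(1 - \left(4 + M\right)\right)^{2} = \left(-3 - M\right)^{2}$)
$- 51 \left(-127 + z{\left(1 \right)}\right) = - 51 \left(-127 + \left(3 + 1\right)^{2}\right) = - 51 \left(-127 + 4^{2}\right) = - 51 \left(-127 + 16\right) = \left(-51\right) \left(-111\right) = 5661$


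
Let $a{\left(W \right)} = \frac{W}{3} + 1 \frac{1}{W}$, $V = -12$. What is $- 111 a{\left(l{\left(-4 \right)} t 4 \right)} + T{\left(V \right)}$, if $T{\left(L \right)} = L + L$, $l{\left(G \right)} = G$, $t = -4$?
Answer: $- \frac{153199}{64} \approx -2393.7$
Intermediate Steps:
$T{\left(L \right)} = 2 L$
$a{\left(W \right)} = \frac{1}{W} + \frac{W}{3}$ ($a{\left(W \right)} = W \frac{1}{3} + \frac{1}{W} = \frac{W}{3} + \frac{1}{W} = \frac{1}{W} + \frac{W}{3}$)
$- 111 a{\left(l{\left(-4 \right)} t 4 \right)} + T{\left(V \right)} = - 111 \left(\frac{1}{\left(-4\right) \left(-4\right) 4} + \frac{\left(-4\right) \left(-4\right) 4}{3}\right) + 2 \left(-12\right) = - 111 \left(\frac{1}{16 \cdot 4} + \frac{16 \cdot 4}{3}\right) - 24 = - 111 \left(\frac{1}{64} + \frac{1}{3} \cdot 64\right) - 24 = - 111 \left(\frac{1}{64} + \frac{64}{3}\right) - 24 = \left(-111\right) \frac{4099}{192} - 24 = - \frac{151663}{64} - 24 = - \frac{153199}{64}$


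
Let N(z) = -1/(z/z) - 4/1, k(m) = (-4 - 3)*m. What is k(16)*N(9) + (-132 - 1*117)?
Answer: 311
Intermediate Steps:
k(m) = -7*m
N(z) = -5 (N(z) = -1/1 - 4*1 = -1*1 - 4 = -1 - 4 = -5)
k(16)*N(9) + (-132 - 1*117) = -7*16*(-5) + (-132 - 1*117) = -112*(-5) + (-132 - 117) = 560 - 249 = 311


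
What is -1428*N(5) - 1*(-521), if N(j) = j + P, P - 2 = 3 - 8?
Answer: -2335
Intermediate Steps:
P = -3 (P = 2 + (3 - 8) = 2 - 5 = -3)
N(j) = -3 + j (N(j) = j - 3 = -3 + j)
-1428*N(5) - 1*(-521) = -1428*(-3 + 5) - 1*(-521) = -1428*2 + 521 = -2856 + 521 = -2335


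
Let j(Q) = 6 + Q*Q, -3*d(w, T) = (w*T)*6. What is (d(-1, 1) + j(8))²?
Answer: 5184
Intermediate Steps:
d(w, T) = -2*T*w (d(w, T) = -w*T*6/3 = -T*w*6/3 = -2*T*w)
j(Q) = 6 + Q²
(d(-1, 1) + j(8))² = (-2*1*(-1) + (6 + 8²))² = (2 + (6 + 64))² = (2 + 70)² = 72² = 5184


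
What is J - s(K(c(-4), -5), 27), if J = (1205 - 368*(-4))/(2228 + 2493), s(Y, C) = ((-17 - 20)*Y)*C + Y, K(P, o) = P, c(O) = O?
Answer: -18843555/4721 ≈ -3991.4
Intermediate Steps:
s(Y, C) = Y - 37*C*Y (s(Y, C) = (-37*Y)*C + Y = -37*C*Y + Y = Y - 37*C*Y)
J = 2677/4721 (J = (1205 - 23*(-64))/4721 = (1205 + 1472)*(1/4721) = 2677*(1/4721) = 2677/4721 ≈ 0.56704)
J - s(K(c(-4), -5), 27) = 2677/4721 - (-4)*(1 - 37*27) = 2677/4721 - (-4)*(1 - 999) = 2677/4721 - (-4)*(-998) = 2677/4721 - 1*3992 = 2677/4721 - 3992 = -18843555/4721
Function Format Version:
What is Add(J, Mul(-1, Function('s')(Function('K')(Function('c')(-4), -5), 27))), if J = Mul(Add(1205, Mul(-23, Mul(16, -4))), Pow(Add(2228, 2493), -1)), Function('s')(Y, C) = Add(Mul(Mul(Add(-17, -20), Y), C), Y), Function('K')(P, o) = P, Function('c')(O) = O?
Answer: Rational(-18843555, 4721) ≈ -3991.4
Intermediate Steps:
Function('s')(Y, C) = Add(Y, Mul(-37, C, Y)) (Function('s')(Y, C) = Add(Mul(Mul(-37, Y), C), Y) = Add(Mul(-37, C, Y), Y) = Add(Y, Mul(-37, C, Y)))
J = Rational(2677, 4721) (J = Mul(Add(1205, Mul(-23, -64)), Pow(4721, -1)) = Mul(Add(1205, 1472), Rational(1, 4721)) = Mul(2677, Rational(1, 4721)) = Rational(2677, 4721) ≈ 0.56704)
Add(J, Mul(-1, Function('s')(Function('K')(Function('c')(-4), -5), 27))) = Add(Rational(2677, 4721), Mul(-1, Mul(-4, Add(1, Mul(-37, 27))))) = Add(Rational(2677, 4721), Mul(-1, Mul(-4, Add(1, -999)))) = Add(Rational(2677, 4721), Mul(-1, Mul(-4, -998))) = Add(Rational(2677, 4721), Mul(-1, 3992)) = Add(Rational(2677, 4721), -3992) = Rational(-18843555, 4721)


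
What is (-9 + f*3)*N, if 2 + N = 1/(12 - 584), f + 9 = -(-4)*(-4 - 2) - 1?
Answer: 127095/572 ≈ 222.19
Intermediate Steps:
f = -34 (f = -9 + (-(-4)*(-4 - 2) - 1) = -9 + (-(-4)*(-6) - 1) = -9 + (-2*12 - 1) = -9 + (-24 - 1) = -9 - 25 = -34)
N = -1145/572 (N = -2 + 1/(12 - 584) = -2 + 1/(-572) = -2 - 1/572 = -1145/572 ≈ -2.0017)
(-9 + f*3)*N = (-9 - 34*3)*(-1145/572) = (-9 - 102)*(-1145/572) = -111*(-1145/572) = 127095/572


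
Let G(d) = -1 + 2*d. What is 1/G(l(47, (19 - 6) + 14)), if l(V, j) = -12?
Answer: -1/25 ≈ -0.040000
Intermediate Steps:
1/G(l(47, (19 - 6) + 14)) = 1/(-1 + 2*(-12)) = 1/(-1 - 24) = 1/(-25) = -1/25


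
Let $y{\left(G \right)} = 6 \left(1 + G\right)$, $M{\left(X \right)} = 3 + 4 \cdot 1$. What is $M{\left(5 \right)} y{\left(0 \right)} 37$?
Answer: $1554$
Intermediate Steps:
$M{\left(X \right)} = 7$ ($M{\left(X \right)} = 3 + 4 = 7$)
$y{\left(G \right)} = 6 + 6 G$
$M{\left(5 \right)} y{\left(0 \right)} 37 = 7 \left(6 + 6 \cdot 0\right) 37 = 7 \left(6 + 0\right) 37 = 7 \cdot 6 \cdot 37 = 42 \cdot 37 = 1554$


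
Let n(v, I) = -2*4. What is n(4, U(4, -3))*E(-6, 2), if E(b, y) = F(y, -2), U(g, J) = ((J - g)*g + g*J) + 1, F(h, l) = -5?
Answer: 40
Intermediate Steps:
U(g, J) = 1 + J*g + g*(J - g) (U(g, J) = (g*(J - g) + J*g) + 1 = (J*g + g*(J - g)) + 1 = 1 + J*g + g*(J - g))
E(b, y) = -5
n(v, I) = -8
n(4, U(4, -3))*E(-6, 2) = -8*(-5) = 40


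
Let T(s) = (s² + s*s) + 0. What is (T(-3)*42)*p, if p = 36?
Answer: 27216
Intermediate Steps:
T(s) = 2*s² (T(s) = (s² + s²) + 0 = 2*s² + 0 = 2*s²)
(T(-3)*42)*p = ((2*(-3)²)*42)*36 = ((2*9)*42)*36 = (18*42)*36 = 756*36 = 27216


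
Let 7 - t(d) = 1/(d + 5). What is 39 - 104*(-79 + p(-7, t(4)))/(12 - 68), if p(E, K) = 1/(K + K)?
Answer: -93379/868 ≈ -107.58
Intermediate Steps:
t(d) = 7 - 1/(5 + d) (t(d) = 7 - 1/(d + 5) = 7 - 1/(5 + d))
p(E, K) = 1/(2*K)
39 - 104*(-79 + p(-7, t(4)))/(12 - 68) = 39 - 104*(-79 + 1/(2*(((34 + 7*4)/(5 + 4)))))/(12 - 68) = 39 - 104*(-79 + 1/(2*(((34 + 28)/9))))/(-56) = 39 - 104*(-79 + 1/(2*(((⅑)*62))))*(-1)/56 = 39 - 104*(-79 + 1/(2*(62/9)))*(-1)/56 = 39 - 104*(-79 + (½)*(9/62))*(-1)/56 = 39 - 104*(-79 + 9/124)*(-1)/56 = 39 - (-254462)*(-1)/(31*56) = 39 - 104*9787/6944 = 39 - 127231/868 = -93379/868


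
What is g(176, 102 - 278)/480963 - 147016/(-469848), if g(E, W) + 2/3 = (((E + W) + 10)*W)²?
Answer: 190763763497/28247437953 ≈ 6.7533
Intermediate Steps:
g(E, W) = -⅔ + W²*(10 + E + W)² (g(E, W) = -⅔ + (((E + W) + 10)*W)² = -⅔ + ((10 + E + W)*W)² = -⅔ + (W*(10 + E + W))² = -⅔ + W²*(10 + E + W)²)
g(176, 102 - 278)/480963 - 147016/(-469848) = (-⅔ + (102 - 278)²*(10 + 176 + (102 - 278))²)/480963 - 147016/(-469848) = (-⅔ + (-176)²*(10 + 176 - 176)²)*(1/480963) - 147016*(-1/469848) = (-⅔ + 30976*10²)*(1/480963) + 18377/58731 = (-⅔ + 30976*100)*(1/480963) + 18377/58731 = (-⅔ + 3097600)*(1/480963) + 18377/58731 = (9292798/3)*(1/480963) + 18377/58731 = 9292798/1442889 + 18377/58731 = 190763763497/28247437953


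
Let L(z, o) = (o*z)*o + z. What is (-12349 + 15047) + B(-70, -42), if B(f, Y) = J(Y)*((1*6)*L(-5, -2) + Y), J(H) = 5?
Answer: 1738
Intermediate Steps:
L(z, o) = z + z*o² (L(z, o) = z*o² + z = z + z*o²)
B(f, Y) = -750 + 5*Y (B(f, Y) = 5*((1*6)*(-5*(1 + (-2)²)) + Y) = 5*(6*(-5*(1 + 4)) + Y) = 5*(6*(-5*5) + Y) = 5*(6*(-25) + Y) = 5*(-150 + Y) = -750 + 5*Y)
(-12349 + 15047) + B(-70, -42) = (-12349 + 15047) + (-750 + 5*(-42)) = 2698 + (-750 - 210) = 2698 - 960 = 1738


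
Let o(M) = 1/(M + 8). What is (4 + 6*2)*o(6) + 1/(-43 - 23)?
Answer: 521/462 ≈ 1.1277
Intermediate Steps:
o(M) = 1/(8 + M)
(4 + 6*2)*o(6) + 1/(-43 - 23) = (4 + 6*2)/(8 + 6) + 1/(-43 - 23) = (4 + 12)/14 + 1/(-66) = 16*(1/14) - 1/66 = 8/7 - 1/66 = 521/462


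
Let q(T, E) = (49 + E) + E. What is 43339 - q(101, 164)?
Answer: 42962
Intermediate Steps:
q(T, E) = 49 + 2*E
43339 - q(101, 164) = 43339 - (49 + 2*164) = 43339 - (49 + 328) = 43339 - 1*377 = 43339 - 377 = 42962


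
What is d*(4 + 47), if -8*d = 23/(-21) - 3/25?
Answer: 5423/700 ≈ 7.7471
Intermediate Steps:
d = 319/2100 (d = -(23/(-21) - 3/25)/8 = -(23*(-1/21) - 3*1/25)/8 = -(-23/21 - 3/25)/8 = -⅛*(-638/525) = 319/2100 ≈ 0.15190)
d*(4 + 47) = 319*(4 + 47)/2100 = (319/2100)*51 = 5423/700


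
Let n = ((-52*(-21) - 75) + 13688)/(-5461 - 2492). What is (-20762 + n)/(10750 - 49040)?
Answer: 165134891/304520370 ≈ 0.54228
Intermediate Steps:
n = -14705/7953 (n = ((1092 - 75) + 13688)/(-7953) = (1017 + 13688)*(-1/7953) = 14705*(-1/7953) = -14705/7953 ≈ -1.8490)
(-20762 + n)/(10750 - 49040) = (-20762 - 14705/7953)/(10750 - 49040) = -165134891/7953/(-38290) = -165134891/7953*(-1/38290) = 165134891/304520370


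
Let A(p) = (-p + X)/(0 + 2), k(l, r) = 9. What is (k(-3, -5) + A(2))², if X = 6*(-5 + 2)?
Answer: 1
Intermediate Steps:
X = -18 (X = 6*(-3) = -18)
A(p) = -9 - p/2 (A(p) = (-p - 18)/(0 + 2) = (-18 - p)/2 = (-18 - p)*(½) = -9 - p/2)
(k(-3, -5) + A(2))² = (9 + (-9 - ½*2))² = (9 + (-9 - 1))² = (9 - 10)² = (-1)² = 1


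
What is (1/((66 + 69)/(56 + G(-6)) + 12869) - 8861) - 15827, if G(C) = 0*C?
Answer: -17795085656/720799 ≈ -24688.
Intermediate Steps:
G(C) = 0
(1/((66 + 69)/(56 + G(-6)) + 12869) - 8861) - 15827 = (1/((66 + 69)/(56 + 0) + 12869) - 8861) - 15827 = (1/(135/56 + 12869) - 8861) - 15827 = (1/(720799/56) - 8861) - 15827 = (56/720799 - 8861) - 15827 = -6386999883/720799 - 15827 = -17795085656/720799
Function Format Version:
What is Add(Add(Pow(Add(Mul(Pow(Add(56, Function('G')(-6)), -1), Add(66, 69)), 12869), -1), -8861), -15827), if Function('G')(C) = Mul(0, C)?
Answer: Rational(-17795085656, 720799) ≈ -24688.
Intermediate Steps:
Function('G')(C) = 0
Add(Add(Pow(Add(Mul(Pow(Add(56, Function('G')(-6)), -1), Add(66, 69)), 12869), -1), -8861), -15827) = Add(Add(Pow(Add(Mul(Pow(Add(56, 0), -1), Add(66, 69)), 12869), -1), -8861), -15827) = Add(Add(Pow(Add(Mul(Pow(56, -1), 135), 12869), -1), -8861), -15827) = Add(Add(Pow(Add(Mul(Rational(1, 56), 135), 12869), -1), -8861), -15827) = Add(Add(Pow(Add(Rational(135, 56), 12869), -1), -8861), -15827) = Add(Add(Pow(Rational(720799, 56), -1), -8861), -15827) = Add(Add(Rational(56, 720799), -8861), -15827) = Add(Rational(-6386999883, 720799), -15827) = Rational(-17795085656, 720799)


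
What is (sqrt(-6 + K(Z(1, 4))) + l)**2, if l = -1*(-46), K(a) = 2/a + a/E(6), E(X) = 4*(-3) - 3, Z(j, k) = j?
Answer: (690 + I*sqrt(915))**2/225 ≈ 2111.9 + 185.53*I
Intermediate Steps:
E(X) = -15 (E(X) = -12 - 3 = -15)
K(a) = 2/a - a/15 (K(a) = 2/a + a/(-15) = 2/a + a*(-1/15) = 2/a - a/15)
l = 46
(sqrt(-6 + K(Z(1, 4))) + l)**2 = (sqrt(-6 + (2/1 - 1/15*1)) + 46)**2 = (sqrt(-6 + (2*1 - 1/15)) + 46)**2 = (sqrt(-6 + (2 - 1/15)) + 46)**2 = (sqrt(-6 + 29/15) + 46)**2 = (sqrt(-61/15) + 46)**2 = (I*sqrt(915)/15 + 46)**2 = (46 + I*sqrt(915)/15)**2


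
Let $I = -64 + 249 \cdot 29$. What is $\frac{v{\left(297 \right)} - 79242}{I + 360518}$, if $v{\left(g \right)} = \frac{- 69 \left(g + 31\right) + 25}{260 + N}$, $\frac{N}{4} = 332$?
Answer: $- \frac{125858903}{583867900} \approx -0.21556$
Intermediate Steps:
$N = 1328$ ($N = 4 \cdot 332 = 1328$)
$v{\left(g \right)} = - \frac{1057}{794} - \frac{69 g}{1588}$ ($v{\left(g \right)} = \frac{- 69 \left(g + 31\right) + 25}{260 + 1328} = \frac{- 69 \left(31 + g\right) + 25}{1588} = \left(\left(-2139 - 69 g\right) + 25\right) \frac{1}{1588} = \left(-2114 - 69 g\right) \frac{1}{1588} = - \frac{1057}{794} - \frac{69 g}{1588}$)
$I = 7157$ ($I = -64 + 7221 = 7157$)
$\frac{v{\left(297 \right)} - 79242}{I + 360518} = \frac{\left(- \frac{1057}{794} - \frac{20493}{1588}\right) - 79242}{7157 + 360518} = \frac{\left(- \frac{1057}{794} - \frac{20493}{1588}\right) - 79242}{367675} = \left(- \frac{22607}{1588} - 79242\right) \frac{1}{367675} = \left(- \frac{125858903}{1588}\right) \frac{1}{367675} = - \frac{125858903}{583867900}$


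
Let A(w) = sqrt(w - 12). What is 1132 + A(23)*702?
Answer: 1132 + 702*sqrt(11) ≈ 3460.3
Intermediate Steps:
A(w) = sqrt(-12 + w)
1132 + A(23)*702 = 1132 + sqrt(-12 + 23)*702 = 1132 + sqrt(11)*702 = 1132 + 702*sqrt(11)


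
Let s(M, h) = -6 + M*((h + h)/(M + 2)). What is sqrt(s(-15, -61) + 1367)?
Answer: sqrt(206219)/13 ≈ 34.932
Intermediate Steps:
s(M, h) = -6 + 2*M*h/(2 + M) (s(M, h) = -6 + M*((2*h)/(2 + M)) = -6 + M*(2*h/(2 + M)) = -6 + 2*M*h/(2 + M))
sqrt(s(-15, -61) + 1367) = sqrt(2*(-6 - 3*(-15) - 15*(-61))/(2 - 15) + 1367) = sqrt(2*(-6 + 45 + 915)/(-13) + 1367) = sqrt(2*(-1/13)*954 + 1367) = sqrt(-1908/13 + 1367) = sqrt(15863/13) = sqrt(206219)/13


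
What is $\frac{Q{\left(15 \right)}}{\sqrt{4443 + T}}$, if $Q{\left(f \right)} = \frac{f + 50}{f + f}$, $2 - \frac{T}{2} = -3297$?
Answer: $\frac{13 \sqrt{11041}}{66246} \approx 0.02062$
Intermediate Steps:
$T = 6598$ ($T = 4 - -6594 = 4 + 6594 = 6598$)
$Q{\left(f \right)} = \frac{50 + f}{2 f}$
$\frac{Q{\left(15 \right)}}{\sqrt{4443 + T}} = \frac{\frac{1}{2} \cdot \frac{1}{15} \left(50 + 15\right)}{\sqrt{4443 + 6598}} = \frac{\frac{1}{2} \cdot \frac{1}{15} \cdot 65}{\sqrt{11041}} = \frac{13 \frac{\sqrt{11041}}{11041}}{6} = \frac{13 \sqrt{11041}}{66246}$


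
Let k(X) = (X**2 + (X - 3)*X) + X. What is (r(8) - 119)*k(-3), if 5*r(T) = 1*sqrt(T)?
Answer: -2856 + 48*sqrt(2)/5 ≈ -2842.4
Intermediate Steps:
r(T) = sqrt(T)/5 (r(T) = (1*sqrt(T))/5 = sqrt(T)/5)
k(X) = X + X**2 + X*(-3 + X) (k(X) = (X**2 + (-3 + X)*X) + X = (X**2 + X*(-3 + X)) + X = X + X**2 + X*(-3 + X))
(r(8) - 119)*k(-3) = (sqrt(8)/5 - 119)*(2*(-3)*(-1 - 3)) = ((2*sqrt(2))/5 - 119)*(2*(-3)*(-4)) = (2*sqrt(2)/5 - 119)*24 = (-119 + 2*sqrt(2)/5)*24 = -2856 + 48*sqrt(2)/5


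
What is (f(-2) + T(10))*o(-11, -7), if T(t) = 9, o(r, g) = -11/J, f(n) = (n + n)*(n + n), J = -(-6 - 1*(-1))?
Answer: -55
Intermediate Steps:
J = 5 (J = -(-6 + 1) = -1*(-5) = 5)
f(n) = 4*n**2 (f(n) = (2*n)*(2*n) = 4*n**2)
o(r, g) = -11/5
(f(-2) + T(10))*o(-11, -7) = (4*(-2)**2 + 9)*(-11/5) = (4*4 + 9)*(-11/5) = (16 + 9)*(-11/5) = 25*(-11/5) = -55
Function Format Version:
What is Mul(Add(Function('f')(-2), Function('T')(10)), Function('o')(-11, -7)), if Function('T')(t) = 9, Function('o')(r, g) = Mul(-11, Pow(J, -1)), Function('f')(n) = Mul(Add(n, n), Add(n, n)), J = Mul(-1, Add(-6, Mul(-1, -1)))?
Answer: -55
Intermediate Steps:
J = 5 (J = Mul(-1, Add(-6, 1)) = Mul(-1, -5) = 5)
Function('f')(n) = Mul(4, Pow(n, 2)) (Function('f')(n) = Mul(Mul(2, n), Mul(2, n)) = Mul(4, Pow(n, 2)))
Function('o')(r, g) = Rational(-11, 5) (Function('o')(r, g) = Mul(-11, Pow(5, -1)) = Mul(-11, Rational(1, 5)) = Rational(-11, 5))
Mul(Add(Function('f')(-2), Function('T')(10)), Function('o')(-11, -7)) = Mul(Add(Mul(4, Pow(-2, 2)), 9), Rational(-11, 5)) = Mul(Add(Mul(4, 4), 9), Rational(-11, 5)) = Mul(Add(16, 9), Rational(-11, 5)) = Mul(25, Rational(-11, 5)) = -55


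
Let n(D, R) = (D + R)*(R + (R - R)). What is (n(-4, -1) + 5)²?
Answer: 100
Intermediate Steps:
n(D, R) = R*(D + R) (n(D, R) = (D + R)*(R + 0) = (D + R)*R = R*(D + R))
(n(-4, -1) + 5)² = (-(-4 - 1) + 5)² = (-1*(-5) + 5)² = (5 + 5)² = 10² = 100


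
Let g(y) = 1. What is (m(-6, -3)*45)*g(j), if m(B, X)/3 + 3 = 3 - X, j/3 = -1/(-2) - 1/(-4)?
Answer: 405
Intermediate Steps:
j = 9/4 (j = 3*(-1/(-2) - 1/(-4)) = 3*(-1*(-½) - 1*(-¼)) = 3*(½ + ¼) = 3*(¾) = 9/4 ≈ 2.2500)
m(B, X) = -3*X (m(B, X) = -9 + 3*(3 - X) = -9 + (9 - 3*X) = -3*X)
(m(-6, -3)*45)*g(j) = (-3*(-3)*45)*1 = (9*45)*1 = 405*1 = 405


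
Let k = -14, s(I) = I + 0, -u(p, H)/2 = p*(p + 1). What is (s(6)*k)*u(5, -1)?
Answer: 5040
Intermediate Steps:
u(p, H) = -2*p*(1 + p) (u(p, H) = -2*p*(p + 1) = -2*p*(1 + p))
s(I) = I
(s(6)*k)*u(5, -1) = (6*(-14))*(-2*5*(1 + 5)) = -(-168)*5*6 = -84*(-60) = 5040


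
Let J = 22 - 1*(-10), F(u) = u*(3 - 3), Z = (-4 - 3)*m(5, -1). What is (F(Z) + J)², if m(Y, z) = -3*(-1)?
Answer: 1024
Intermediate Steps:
m(Y, z) = 3
Z = -21 (Z = (-4 - 3)*3 = -7*3 = -21)
F(u) = 0 (F(u) = u*0 = 0)
J = 32 (J = 22 + 10 = 32)
(F(Z) + J)² = (0 + 32)² = 32² = 1024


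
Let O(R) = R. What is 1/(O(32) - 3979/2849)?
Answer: 2849/87189 ≈ 0.032676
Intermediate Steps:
1/(O(32) - 3979/2849) = 1/(32 - 3979/2849) = 1/(87189/2849) = 2849/87189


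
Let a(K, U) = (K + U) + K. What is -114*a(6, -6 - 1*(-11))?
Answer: -1938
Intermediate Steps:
a(K, U) = U + 2*K
-114*a(6, -6 - 1*(-11)) = -114*((-6 - 1*(-11)) + 2*6) = -114*((-6 + 11) + 12) = -114*(5 + 12) = -114*17 = -1938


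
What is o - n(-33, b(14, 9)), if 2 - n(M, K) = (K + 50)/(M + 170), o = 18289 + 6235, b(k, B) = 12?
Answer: 3359576/137 ≈ 24522.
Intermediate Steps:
o = 24524
n(M, K) = 2 - (50 + K)/(170 + M) (n(M, K) = 2 - (K + 50)/(M + 170) = 2 - (50 + K)/(170 + M))
o - n(-33, b(14, 9)) = 24524 - (290 - 1*12 + 2*(-33))/(170 - 33) = 24524 - (290 - 12 - 66)/137 = 24524 - 212/137 = 3359576/137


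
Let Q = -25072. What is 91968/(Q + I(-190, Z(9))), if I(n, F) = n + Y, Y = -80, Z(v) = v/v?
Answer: -45984/12671 ≈ -3.6291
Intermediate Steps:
Z(v) = 1
I(n, F) = -80 + n (I(n, F) = n - 80 = -80 + n)
91968/(Q + I(-190, Z(9))) = 91968/(-25072 + (-80 - 190)) = 91968/(-25072 - 270) = 91968/(-25342) = 91968*(-1/25342) = -45984/12671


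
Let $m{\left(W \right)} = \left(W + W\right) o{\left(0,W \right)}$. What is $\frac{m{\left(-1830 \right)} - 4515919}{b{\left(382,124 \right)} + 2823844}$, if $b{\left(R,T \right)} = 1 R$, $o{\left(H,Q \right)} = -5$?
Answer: $- \frac{4497619}{2824226} \approx -1.5925$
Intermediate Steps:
$b{\left(R,T \right)} = R$
$m{\left(W \right)} = - 10 W$ ($m{\left(W \right)} = \left(W + W\right) \left(-5\right) = 2 W \left(-5\right) = - 10 W$)
$\frac{m{\left(-1830 \right)} - 4515919}{b{\left(382,124 \right)} + 2823844} = \frac{\left(-10\right) \left(-1830\right) - 4515919}{382 + 2823844} = \frac{18300 - 4515919}{2824226} = \left(-4497619\right) \frac{1}{2824226} = - \frac{4497619}{2824226}$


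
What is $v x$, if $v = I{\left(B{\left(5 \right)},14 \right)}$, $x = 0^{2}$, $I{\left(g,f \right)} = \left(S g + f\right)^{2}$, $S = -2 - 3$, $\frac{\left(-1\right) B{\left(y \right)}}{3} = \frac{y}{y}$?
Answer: $0$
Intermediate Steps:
$B{\left(y \right)} = -3$ ($B{\left(y \right)} = - 3 \frac{y}{y} = \left(-3\right) 1 = -3$)
$S = -5$ ($S = -2 - 3 = -5$)
$I{\left(g,f \right)} = \left(f - 5 g\right)^{2}$ ($I{\left(g,f \right)} = \left(- 5 g + f\right)^{2} = \left(f - 5 g\right)^{2}$)
$x = 0$
$v = 841$ ($v = \left(14 - -15\right)^{2} = \left(14 + 15\right)^{2} = 29^{2} = 841$)
$v x = 841 \cdot 0 = 0$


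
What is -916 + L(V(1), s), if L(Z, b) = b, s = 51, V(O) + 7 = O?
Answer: -865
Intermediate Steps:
V(O) = -7 + O
-916 + L(V(1), s) = -916 + 51 = -865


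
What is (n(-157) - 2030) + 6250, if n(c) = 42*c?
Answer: -2374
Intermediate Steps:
(n(-157) - 2030) + 6250 = (42*(-157) - 2030) + 6250 = (-6594 - 2030) + 6250 = -8624 + 6250 = -2374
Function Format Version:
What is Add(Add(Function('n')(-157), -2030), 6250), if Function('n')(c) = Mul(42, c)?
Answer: -2374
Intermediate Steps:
Add(Add(Function('n')(-157), -2030), 6250) = Add(Add(Mul(42, -157), -2030), 6250) = Add(Add(-6594, -2030), 6250) = Add(-8624, 6250) = -2374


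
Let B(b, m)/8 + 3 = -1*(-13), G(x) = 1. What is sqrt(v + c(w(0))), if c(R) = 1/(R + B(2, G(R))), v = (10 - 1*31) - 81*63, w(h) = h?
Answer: I*sqrt(2049595)/20 ≈ 71.582*I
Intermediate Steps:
B(b, m) = 80 (B(b, m) = -24 + 8*(-1*(-13)) = -24 + 8*13 = -24 + 104 = 80)
v = -5124 (v = (10 - 31) - 5103 = -21 - 5103 = -5124)
c(R) = 1/(80 + R) (c(R) = 1/(R + 80) = 1/(80 + R))
sqrt(v + c(w(0))) = sqrt(-5124 + 1/(80 + 0)) = sqrt(-5124 + 1/80) = sqrt(-409919/80) = I*sqrt(2049595)/20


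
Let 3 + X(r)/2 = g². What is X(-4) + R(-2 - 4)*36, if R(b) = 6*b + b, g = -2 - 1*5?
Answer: -1420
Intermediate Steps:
g = -7 (g = -2 - 5 = -7)
X(r) = 92 (X(r) = -6 + 2*(-7)² = -6 + 2*49 = -6 + 98 = 92)
R(b) = 7*b
X(-4) + R(-2 - 4)*36 = 92 + (7*(-2 - 4))*36 = 92 + (7*(-6))*36 = 92 - 42*36 = 92 - 1512 = -1420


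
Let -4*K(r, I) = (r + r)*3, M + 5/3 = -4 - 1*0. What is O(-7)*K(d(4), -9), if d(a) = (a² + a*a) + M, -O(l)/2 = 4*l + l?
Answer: -2765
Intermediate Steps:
O(l) = -10*l (O(l) = -2*(4*l + l) = -10*l)
M = -17/3 (M = -5/3 + (-4 - 1*0) = -5/3 + (-4 + 0) = -5/3 - 4 = -17/3 ≈ -5.6667)
d(a) = -17/3 + 2*a² (d(a) = (a² + a*a) - 17/3 = (a² + a²) - 17/3 = 2*a² - 17/3 = -17/3 + 2*a²)
K(r, I) = -3*r/2 (K(r, I) = -(r + r)*3/4 = -2*r*3/4 = -3*r/2)
O(-7)*K(d(4), -9) = (-10*(-7))*(-3*(-17/3 + 2*4²)/2) = 70*(-3*(-17/3 + 2*16)/2) = 70*(-3*(-17/3 + 32)/2) = 70*(-3/2*79/3) = 70*(-79/2) = -2765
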